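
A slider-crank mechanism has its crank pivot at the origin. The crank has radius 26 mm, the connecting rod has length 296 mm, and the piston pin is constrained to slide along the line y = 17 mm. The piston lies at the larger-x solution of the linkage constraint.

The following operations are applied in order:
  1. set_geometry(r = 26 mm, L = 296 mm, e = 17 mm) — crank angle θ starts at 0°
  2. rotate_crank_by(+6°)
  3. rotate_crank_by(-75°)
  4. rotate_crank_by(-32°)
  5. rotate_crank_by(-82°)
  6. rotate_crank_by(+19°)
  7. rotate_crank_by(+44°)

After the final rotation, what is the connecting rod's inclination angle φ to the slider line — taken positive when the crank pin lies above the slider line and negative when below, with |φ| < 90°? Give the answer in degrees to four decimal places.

-7.6720

set_geometry: r = 26 mm, L = 296 mm, e = 17 mm; θ ← 0°
rotate_crank_by(+6°): θ ← 0° +6° = 6°
rotate_crank_by(-75°): θ ← 6° -75° = -69°
rotate_crank_by(-32°): θ ← -69° -32° = -101°
rotate_crank_by(-82°): θ ← -101° -82° = -183°
rotate_crank_by(+19°): θ ← -183° +19° = -164°
rotate_crank_by(+44°): θ ← -164° +44° = -120°
crank pin P = (r cos θ, r sin θ) = (-13.000000, -22.516660)
h = r sin θ − e = -22.516660 − 17 = -39.516660
sin φ = h / L = -39.516660 / 296 = -0.13350223
φ = arcsin(-0.13350223) = -7.672020°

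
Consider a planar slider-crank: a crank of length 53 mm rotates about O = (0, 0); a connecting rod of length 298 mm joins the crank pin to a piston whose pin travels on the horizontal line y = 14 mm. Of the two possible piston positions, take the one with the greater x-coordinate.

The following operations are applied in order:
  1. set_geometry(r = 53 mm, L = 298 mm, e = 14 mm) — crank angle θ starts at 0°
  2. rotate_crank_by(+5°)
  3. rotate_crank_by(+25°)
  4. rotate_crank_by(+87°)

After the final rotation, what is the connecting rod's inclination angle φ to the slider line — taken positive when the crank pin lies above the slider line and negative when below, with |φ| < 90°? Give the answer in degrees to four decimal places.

set_geometry: r = 53 mm, L = 298 mm, e = 14 mm; θ ← 0°
rotate_crank_by(+5°): θ ← 0° +5° = 5°
rotate_crank_by(+25°): θ ← 5° +25° = 30°
rotate_crank_by(+87°): θ ← 30° +87° = 117°
crank pin P = (r cos θ, r sin θ) = (-24.061496, 47.223346)
h = r sin θ − e = 47.223346 − 14 = 33.223346
sin φ = h / L = 33.223346 / 298 = 0.11148774
φ = arcsin(0.11148774) = 6.401084°

6.4011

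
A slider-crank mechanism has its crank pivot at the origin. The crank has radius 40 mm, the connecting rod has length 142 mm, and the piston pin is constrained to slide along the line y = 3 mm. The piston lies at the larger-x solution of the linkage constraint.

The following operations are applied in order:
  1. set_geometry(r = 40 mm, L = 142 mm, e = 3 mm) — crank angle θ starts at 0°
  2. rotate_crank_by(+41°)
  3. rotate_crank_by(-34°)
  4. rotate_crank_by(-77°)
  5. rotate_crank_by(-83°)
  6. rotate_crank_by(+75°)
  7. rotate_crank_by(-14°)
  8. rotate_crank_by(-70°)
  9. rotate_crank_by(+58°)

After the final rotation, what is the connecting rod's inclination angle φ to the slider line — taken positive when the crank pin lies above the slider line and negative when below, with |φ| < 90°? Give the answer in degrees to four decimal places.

-17.1245

set_geometry: r = 40 mm, L = 142 mm, e = 3 mm; θ ← 0°
rotate_crank_by(+41°): θ ← 0° +41° = 41°
rotate_crank_by(-34°): θ ← 41° -34° = 7°
rotate_crank_by(-77°): θ ← 7° -77° = -70°
rotate_crank_by(-83°): θ ← -70° -83° = -153°
rotate_crank_by(+75°): θ ← -153° +75° = -78°
rotate_crank_by(-14°): θ ← -78° -14° = -92°
rotate_crank_by(-70°): θ ← -92° -70° = -162°
rotate_crank_by(+58°): θ ← -162° +58° = -104°
crank pin P = (r cos θ, r sin θ) = (-9.676876, -38.811829)
h = r sin θ − e = -38.811829 − 3 = -41.811829
sin φ = h / L = -41.811829 / 142 = -0.29444950
φ = arcsin(-0.29444950) = -17.124530°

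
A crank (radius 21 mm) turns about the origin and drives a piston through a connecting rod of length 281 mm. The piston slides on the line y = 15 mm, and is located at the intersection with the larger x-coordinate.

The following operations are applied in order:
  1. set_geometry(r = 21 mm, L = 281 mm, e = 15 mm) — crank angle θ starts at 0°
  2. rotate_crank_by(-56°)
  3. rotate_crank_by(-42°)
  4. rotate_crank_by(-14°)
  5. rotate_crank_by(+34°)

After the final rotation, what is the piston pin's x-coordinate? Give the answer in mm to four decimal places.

283.1095

set_geometry: r = 21 mm, L = 281 mm, e = 15 mm; θ ← 0°
rotate_crank_by(-56°): θ ← 0° -56° = -56°
rotate_crank_by(-42°): θ ← -56° -42° = -98°
rotate_crank_by(-14°): θ ← -98° -14° = -112°
rotate_crank_by(+34°): θ ← -112° +34° = -78°
crank pin P = (r cos θ, r sin θ) = (4.366146, -20.541100)
h = r sin θ − e = -20.541100 − 15 = -35.541100
x = r cos θ + √(L² − h²) = 4.366146 + √(78961.0 − 1263.1698) = 4.366146 + 278.743305 = 283.109451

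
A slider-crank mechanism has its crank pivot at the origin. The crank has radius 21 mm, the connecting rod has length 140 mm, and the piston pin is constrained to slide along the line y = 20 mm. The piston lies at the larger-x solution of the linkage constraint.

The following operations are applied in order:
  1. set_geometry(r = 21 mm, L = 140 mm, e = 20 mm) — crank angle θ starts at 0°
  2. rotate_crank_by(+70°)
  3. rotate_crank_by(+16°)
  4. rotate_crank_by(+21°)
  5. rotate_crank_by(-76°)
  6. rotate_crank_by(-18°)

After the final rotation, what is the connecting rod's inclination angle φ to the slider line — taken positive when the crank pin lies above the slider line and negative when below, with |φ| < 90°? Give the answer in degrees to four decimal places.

set_geometry: r = 21 mm, L = 140 mm, e = 20 mm; θ ← 0°
rotate_crank_by(+70°): θ ← 0° +70° = 70°
rotate_crank_by(+16°): θ ← 70° +16° = 86°
rotate_crank_by(+21°): θ ← 86° +21° = 107°
rotate_crank_by(-76°): θ ← 107° -76° = 31°
rotate_crank_by(-18°): θ ← 31° -18° = 13°
crank pin P = (r cos θ, r sin θ) = (20.461771, 4.723972)
h = r sin θ − e = 4.723972 − 20 = -15.276028
sin φ = h / L = -15.276028 / 140 = -0.10911448
φ = arcsin(-0.10911448) = -6.264272°

-6.2643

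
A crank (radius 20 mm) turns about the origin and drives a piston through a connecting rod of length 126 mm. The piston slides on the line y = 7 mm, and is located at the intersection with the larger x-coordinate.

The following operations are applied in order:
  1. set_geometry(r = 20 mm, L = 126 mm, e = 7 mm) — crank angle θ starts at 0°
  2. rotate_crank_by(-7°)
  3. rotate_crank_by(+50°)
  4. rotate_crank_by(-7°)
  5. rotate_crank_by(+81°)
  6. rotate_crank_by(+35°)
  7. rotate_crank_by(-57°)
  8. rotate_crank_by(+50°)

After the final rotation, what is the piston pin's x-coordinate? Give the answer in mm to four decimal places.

109.5376

set_geometry: r = 20 mm, L = 126 mm, e = 7 mm; θ ← 0°
rotate_crank_by(-7°): θ ← 0° -7° = -7°
rotate_crank_by(+50°): θ ← -7° +50° = 43°
rotate_crank_by(-7°): θ ← 43° -7° = 36°
rotate_crank_by(+81°): θ ← 36° +81° = 117°
rotate_crank_by(+35°): θ ← 117° +35° = 152°
rotate_crank_by(-57°): θ ← 152° -57° = 95°
rotate_crank_by(+50°): θ ← 95° +50° = 145°
crank pin P = (r cos θ, r sin θ) = (-16.383041, 11.471529)
h = r sin θ − e = 11.471529 − 7 = 4.471529
x = r cos θ + √(L² − h²) = -16.383041 + √(15876.0 − 19.9946) = -16.383041 + 125.920631 = 109.537591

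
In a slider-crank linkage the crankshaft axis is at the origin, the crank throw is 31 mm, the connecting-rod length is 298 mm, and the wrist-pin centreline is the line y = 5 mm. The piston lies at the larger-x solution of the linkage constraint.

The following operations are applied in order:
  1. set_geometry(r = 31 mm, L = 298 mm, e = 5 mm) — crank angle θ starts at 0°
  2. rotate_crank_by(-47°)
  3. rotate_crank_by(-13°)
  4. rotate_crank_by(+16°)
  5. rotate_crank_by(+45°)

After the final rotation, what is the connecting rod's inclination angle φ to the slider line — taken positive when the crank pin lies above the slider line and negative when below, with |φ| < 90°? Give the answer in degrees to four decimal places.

-0.8573

set_geometry: r = 31 mm, L = 298 mm, e = 5 mm; θ ← 0°
rotate_crank_by(-47°): θ ← 0° -47° = -47°
rotate_crank_by(-13°): θ ← -47° -13° = -60°
rotate_crank_by(+16°): θ ← -60° +16° = -44°
rotate_crank_by(+45°): θ ← -44° +45° = 1°
crank pin P = (r cos θ, r sin θ) = (30.995279, 0.541025)
h = r sin θ − e = 0.541025 − 5 = -4.458975
sin φ = h / L = -4.458975 / 298 = -0.01496300
φ = arcsin(-0.01496300) = -0.857349°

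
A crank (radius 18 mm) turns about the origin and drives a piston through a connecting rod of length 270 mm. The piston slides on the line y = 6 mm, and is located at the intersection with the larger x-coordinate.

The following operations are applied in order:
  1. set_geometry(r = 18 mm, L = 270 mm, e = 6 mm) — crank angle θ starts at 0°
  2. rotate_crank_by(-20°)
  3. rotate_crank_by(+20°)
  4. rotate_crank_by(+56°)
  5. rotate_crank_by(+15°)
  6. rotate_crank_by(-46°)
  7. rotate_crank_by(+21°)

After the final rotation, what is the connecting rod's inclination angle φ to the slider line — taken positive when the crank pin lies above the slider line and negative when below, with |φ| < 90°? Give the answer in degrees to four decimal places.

set_geometry: r = 18 mm, L = 270 mm, e = 6 mm; θ ← 0°
rotate_crank_by(-20°): θ ← 0° -20° = -20°
rotate_crank_by(+20°): θ ← -20° +20° = 0°
rotate_crank_by(+56°): θ ← 0° +56° = 56°
rotate_crank_by(+15°): θ ← 56° +15° = 71°
rotate_crank_by(-46°): θ ← 71° -46° = 25°
rotate_crank_by(+21°): θ ← 25° +21° = 46°
crank pin P = (r cos θ, r sin θ) = (12.503851, 12.948116)
h = r sin θ − e = 12.948116 − 6 = 6.948116
sin φ = h / L = 6.948116 / 270 = 0.02573376
φ = arcsin(0.02573376) = 1.474599°

1.4746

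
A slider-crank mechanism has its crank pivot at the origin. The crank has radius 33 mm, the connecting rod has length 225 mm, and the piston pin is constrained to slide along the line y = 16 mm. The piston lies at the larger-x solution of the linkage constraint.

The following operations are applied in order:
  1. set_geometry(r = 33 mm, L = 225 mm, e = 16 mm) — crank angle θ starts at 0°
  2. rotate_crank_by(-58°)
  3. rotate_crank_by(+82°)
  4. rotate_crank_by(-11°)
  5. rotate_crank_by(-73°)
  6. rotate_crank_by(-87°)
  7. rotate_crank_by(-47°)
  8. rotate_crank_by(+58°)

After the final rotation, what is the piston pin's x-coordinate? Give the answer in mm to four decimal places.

197.8694

set_geometry: r = 33 mm, L = 225 mm, e = 16 mm; θ ← 0°
rotate_crank_by(-58°): θ ← 0° -58° = -58°
rotate_crank_by(+82°): θ ← -58° +82° = 24°
rotate_crank_by(-11°): θ ← 24° -11° = 13°
rotate_crank_by(-73°): θ ← 13° -73° = -60°
rotate_crank_by(-87°): θ ← -60° -87° = -147°
rotate_crank_by(-47°): θ ← -147° -47° = -194°
rotate_crank_by(+58°): θ ← -194° +58° = -136°
crank pin P = (r cos θ, r sin θ) = (-23.738213, -22.923726)
h = r sin θ − e = -22.923726 − 16 = -38.923726
x = r cos θ + √(L² − h²) = -23.738213 + √(50625.0 − 1515.0565) = -23.738213 + 221.607634 = 197.869421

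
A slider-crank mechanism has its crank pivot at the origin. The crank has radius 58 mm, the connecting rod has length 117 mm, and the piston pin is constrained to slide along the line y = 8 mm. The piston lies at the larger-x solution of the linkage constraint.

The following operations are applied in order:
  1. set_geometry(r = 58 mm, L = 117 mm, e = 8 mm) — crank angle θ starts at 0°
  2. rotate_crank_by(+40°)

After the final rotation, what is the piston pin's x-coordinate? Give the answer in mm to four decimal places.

set_geometry: r = 58 mm, L = 117 mm, e = 8 mm; θ ← 0°
rotate_crank_by(+40°): θ ← 0° +40° = 40°
crank pin P = (r cos θ, r sin θ) = (44.430578, 37.281681)
h = r sin θ − e = 37.281681 − 8 = 29.281681
x = r cos θ + √(L² − h²) = 44.430578 + √(13689.0 − 857.4169) = 44.430578 + 113.276578 = 157.707156

157.7072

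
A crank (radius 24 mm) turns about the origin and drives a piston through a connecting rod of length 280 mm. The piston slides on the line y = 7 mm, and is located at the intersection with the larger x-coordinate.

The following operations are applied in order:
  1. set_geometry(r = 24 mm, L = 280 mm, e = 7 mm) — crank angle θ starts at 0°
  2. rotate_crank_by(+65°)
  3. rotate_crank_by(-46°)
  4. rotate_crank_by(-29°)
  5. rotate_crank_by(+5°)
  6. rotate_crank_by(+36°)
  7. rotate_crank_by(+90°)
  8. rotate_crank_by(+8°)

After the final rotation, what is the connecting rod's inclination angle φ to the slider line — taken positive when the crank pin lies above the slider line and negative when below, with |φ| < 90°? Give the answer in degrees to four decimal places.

2.3849

set_geometry: r = 24 mm, L = 280 mm, e = 7 mm; θ ← 0°
rotate_crank_by(+65°): θ ← 0° +65° = 65°
rotate_crank_by(-46°): θ ← 65° -46° = 19°
rotate_crank_by(-29°): θ ← 19° -29° = -10°
rotate_crank_by(+5°): θ ← -10° +5° = -5°
rotate_crank_by(+36°): θ ← -5° +36° = 31°
rotate_crank_by(+90°): θ ← 31° +90° = 121°
rotate_crank_by(+8°): θ ← 121° +8° = 129°
crank pin P = (r cos θ, r sin θ) = (-15.103689, 18.651503)
h = r sin θ − e = 18.651503 − 7 = 11.651503
sin φ = h / L = 11.651503 / 280 = 0.04161251
φ = arcsin(0.04161251) = 2.384910°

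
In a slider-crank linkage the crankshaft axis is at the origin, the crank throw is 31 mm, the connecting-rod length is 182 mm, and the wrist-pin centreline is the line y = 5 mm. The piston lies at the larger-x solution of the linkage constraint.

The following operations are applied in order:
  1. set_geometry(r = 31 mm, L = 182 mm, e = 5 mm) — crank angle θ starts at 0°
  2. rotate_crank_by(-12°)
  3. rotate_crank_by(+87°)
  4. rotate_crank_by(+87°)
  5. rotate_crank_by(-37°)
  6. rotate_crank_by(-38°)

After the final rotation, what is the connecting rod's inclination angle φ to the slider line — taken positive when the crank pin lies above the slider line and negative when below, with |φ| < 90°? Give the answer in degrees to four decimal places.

8.1997

set_geometry: r = 31 mm, L = 182 mm, e = 5 mm; θ ← 0°
rotate_crank_by(-12°): θ ← 0° -12° = -12°
rotate_crank_by(+87°): θ ← -12° +87° = 75°
rotate_crank_by(+87°): θ ← 75° +87° = 162°
rotate_crank_by(-37°): θ ← 162° -37° = 125°
rotate_crank_by(-38°): θ ← 125° -38° = 87°
crank pin P = (r cos θ, r sin θ) = (1.622415, 30.957516)
h = r sin θ − e = 30.957516 − 5 = 25.957516
sin φ = h / L = 25.957516 / 182 = 0.14262371
φ = arcsin(0.14262371) = 8.199698°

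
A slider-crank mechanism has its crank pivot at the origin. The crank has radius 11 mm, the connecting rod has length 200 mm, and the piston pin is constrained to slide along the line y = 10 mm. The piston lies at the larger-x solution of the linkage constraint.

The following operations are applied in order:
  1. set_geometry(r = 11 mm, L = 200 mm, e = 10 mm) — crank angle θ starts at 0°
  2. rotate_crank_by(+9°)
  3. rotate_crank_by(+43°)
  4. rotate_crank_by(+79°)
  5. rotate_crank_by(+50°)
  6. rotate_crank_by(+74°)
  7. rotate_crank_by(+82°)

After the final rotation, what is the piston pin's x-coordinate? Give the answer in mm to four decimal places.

209.6138

set_geometry: r = 11 mm, L = 200 mm, e = 10 mm; θ ← 0°
rotate_crank_by(+9°): θ ← 0° +9° = 9°
rotate_crank_by(+43°): θ ← 9° +43° = 52°
rotate_crank_by(+79°): θ ← 52° +79° = 131°
rotate_crank_by(+50°): θ ← 131° +50° = 181°
rotate_crank_by(+74°): θ ← 181° +74° = 255°
rotate_crank_by(+82°): θ ← 255° +82° = 337°
crank pin P = (r cos θ, r sin θ) = (10.125553, -4.298042)
h = r sin θ − e = -4.298042 − 10 = -14.298042
x = r cos θ + √(L² − h²) = 10.125553 + √(40000.0 − 204.4340) = 10.125553 + 199.488260 = 209.613814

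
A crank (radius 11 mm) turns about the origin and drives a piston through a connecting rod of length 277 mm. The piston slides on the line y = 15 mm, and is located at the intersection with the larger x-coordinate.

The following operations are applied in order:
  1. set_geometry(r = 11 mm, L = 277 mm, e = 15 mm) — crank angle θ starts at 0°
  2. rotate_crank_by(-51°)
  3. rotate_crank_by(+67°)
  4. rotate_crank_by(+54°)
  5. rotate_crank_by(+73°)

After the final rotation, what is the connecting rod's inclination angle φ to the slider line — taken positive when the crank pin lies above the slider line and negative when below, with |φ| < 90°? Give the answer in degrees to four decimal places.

set_geometry: r = 11 mm, L = 277 mm, e = 15 mm; θ ← 0°
rotate_crank_by(-51°): θ ← 0° -51° = -51°
rotate_crank_by(+67°): θ ← -51° +67° = 16°
rotate_crank_by(+54°): θ ← 16° +54° = 70°
rotate_crank_by(+73°): θ ← 70° +73° = 143°
crank pin P = (r cos θ, r sin θ) = (-8.784991, 6.619965)
h = r sin θ − e = 6.619965 − 15 = -8.380035
sin φ = h / L = -8.380035 / 277 = -0.03025283
φ = arcsin(-0.03025283) = -1.733624°

-1.7336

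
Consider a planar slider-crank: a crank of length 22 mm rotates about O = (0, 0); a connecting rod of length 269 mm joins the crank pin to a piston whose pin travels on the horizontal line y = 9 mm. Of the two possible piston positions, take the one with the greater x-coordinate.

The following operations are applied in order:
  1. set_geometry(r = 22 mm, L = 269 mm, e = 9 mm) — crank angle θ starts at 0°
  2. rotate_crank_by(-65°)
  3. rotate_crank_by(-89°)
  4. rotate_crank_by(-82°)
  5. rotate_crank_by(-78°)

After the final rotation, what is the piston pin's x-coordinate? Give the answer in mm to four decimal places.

set_geometry: r = 22 mm, L = 269 mm, e = 9 mm; θ ← 0°
rotate_crank_by(-65°): θ ← 0° -65° = -65°
rotate_crank_by(-89°): θ ← -65° -89° = -154°
rotate_crank_by(-82°): θ ← -154° -82° = -236°
rotate_crank_by(-78°): θ ← -236° -78° = -314°
crank pin P = (r cos θ, r sin θ) = (15.282484, 15.825476)
h = r sin θ − e = 15.825476 − 9 = 6.825476
x = r cos θ + √(L² − h²) = 15.282484 + √(72361.0 − 46.5871) = 15.282484 + 268.913393 = 284.195877

284.1959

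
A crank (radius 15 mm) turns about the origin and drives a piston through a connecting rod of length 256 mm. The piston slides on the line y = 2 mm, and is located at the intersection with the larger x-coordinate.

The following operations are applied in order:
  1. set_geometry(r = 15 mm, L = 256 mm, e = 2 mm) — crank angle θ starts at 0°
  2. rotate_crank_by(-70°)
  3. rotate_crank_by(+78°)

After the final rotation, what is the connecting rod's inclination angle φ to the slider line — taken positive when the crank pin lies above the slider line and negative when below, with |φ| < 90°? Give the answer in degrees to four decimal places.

set_geometry: r = 15 mm, L = 256 mm, e = 2 mm; θ ← 0°
rotate_crank_by(-70°): θ ← 0° -70° = -70°
rotate_crank_by(+78°): θ ← -70° +78° = 8°
crank pin P = (r cos θ, r sin θ) = (14.854021, 2.087597)
h = r sin θ − e = 2.087597 − 2 = 0.087597
sin φ = h / L = 0.087597 / 256 = 0.00034217
φ = arcsin(0.00034217) = 0.019605°

0.0196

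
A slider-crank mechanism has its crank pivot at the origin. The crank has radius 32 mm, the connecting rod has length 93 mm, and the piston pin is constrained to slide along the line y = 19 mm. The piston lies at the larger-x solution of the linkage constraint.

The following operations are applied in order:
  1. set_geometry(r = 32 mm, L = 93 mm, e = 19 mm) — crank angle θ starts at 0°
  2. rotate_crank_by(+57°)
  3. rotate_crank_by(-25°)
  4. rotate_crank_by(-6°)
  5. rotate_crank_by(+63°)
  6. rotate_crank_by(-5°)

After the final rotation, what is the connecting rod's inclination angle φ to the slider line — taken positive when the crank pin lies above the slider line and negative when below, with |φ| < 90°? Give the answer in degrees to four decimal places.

set_geometry: r = 32 mm, L = 93 mm, e = 19 mm; θ ← 0°
rotate_crank_by(+57°): θ ← 0° +57° = 57°
rotate_crank_by(-25°): θ ← 57° -25° = 32°
rotate_crank_by(-6°): θ ← 32° -6° = 26°
rotate_crank_by(+63°): θ ← 26° +63° = 89°
rotate_crank_by(-5°): θ ← 89° -5° = 84°
crank pin P = (r cos θ, r sin θ) = (3.344911, 31.824701)
h = r sin θ − e = 31.824701 − 19 = 12.824701
sin φ = h / L = 12.824701 / 93 = 0.13790001
φ = arcsin(0.13790001) = 7.926347°

7.9263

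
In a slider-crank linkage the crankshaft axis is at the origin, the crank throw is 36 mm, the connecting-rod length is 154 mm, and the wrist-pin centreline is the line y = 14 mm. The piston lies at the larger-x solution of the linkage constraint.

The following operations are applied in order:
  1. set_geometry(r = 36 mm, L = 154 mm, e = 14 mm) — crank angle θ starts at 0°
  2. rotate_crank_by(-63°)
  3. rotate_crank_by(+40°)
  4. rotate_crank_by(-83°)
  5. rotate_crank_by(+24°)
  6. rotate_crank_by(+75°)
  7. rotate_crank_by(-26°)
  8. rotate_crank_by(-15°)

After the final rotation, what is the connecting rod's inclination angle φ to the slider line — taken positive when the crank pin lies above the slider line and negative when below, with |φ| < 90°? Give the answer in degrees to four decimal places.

-15.3450

set_geometry: r = 36 mm, L = 154 mm, e = 14 mm; θ ← 0°
rotate_crank_by(-63°): θ ← 0° -63° = -63°
rotate_crank_by(+40°): θ ← -63° +40° = -23°
rotate_crank_by(-83°): θ ← -23° -83° = -106°
rotate_crank_by(+24°): θ ← -106° +24° = -82°
rotate_crank_by(+75°): θ ← -82° +75° = -7°
rotate_crank_by(-26°): θ ← -7° -26° = -33°
rotate_crank_by(-15°): θ ← -33° -15° = -48°
crank pin P = (r cos θ, r sin θ) = (24.088702, -26.753214)
h = r sin θ − e = -26.753214 − 14 = -40.753214
sin φ = h / L = -40.753214 / 154 = -0.26463126
φ = arcsin(-0.26463126) = -15.345043°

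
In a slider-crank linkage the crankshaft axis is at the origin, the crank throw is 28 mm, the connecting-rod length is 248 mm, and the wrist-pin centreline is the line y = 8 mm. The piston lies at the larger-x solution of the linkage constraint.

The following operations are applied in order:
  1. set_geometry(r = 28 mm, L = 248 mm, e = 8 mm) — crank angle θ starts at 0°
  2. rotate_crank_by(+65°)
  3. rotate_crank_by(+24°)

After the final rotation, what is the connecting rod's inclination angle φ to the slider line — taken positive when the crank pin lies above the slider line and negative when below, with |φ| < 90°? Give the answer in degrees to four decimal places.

4.6247

set_geometry: r = 28 mm, L = 248 mm, e = 8 mm; θ ← 0°
rotate_crank_by(+65°): θ ← 0° +65° = 65°
rotate_crank_by(+24°): θ ← 65° +24° = 89°
crank pin P = (r cos θ, r sin θ) = (0.488667, 27.995735)
h = r sin θ − e = 27.995735 − 8 = 19.995735
sin φ = h / L = 19.995735 / 248 = 0.08062797
φ = arcsin(0.08062797) = 4.624662°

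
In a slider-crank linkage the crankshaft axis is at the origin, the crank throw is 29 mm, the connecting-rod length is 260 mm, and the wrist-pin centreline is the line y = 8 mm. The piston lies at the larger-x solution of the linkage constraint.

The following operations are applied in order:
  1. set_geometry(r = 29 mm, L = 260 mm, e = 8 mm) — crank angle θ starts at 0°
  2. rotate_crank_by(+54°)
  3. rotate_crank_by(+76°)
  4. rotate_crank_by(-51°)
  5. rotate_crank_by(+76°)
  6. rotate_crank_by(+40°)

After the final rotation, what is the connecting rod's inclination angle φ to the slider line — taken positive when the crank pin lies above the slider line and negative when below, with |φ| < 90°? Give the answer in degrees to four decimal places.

set_geometry: r = 29 mm, L = 260 mm, e = 8 mm; θ ← 0°
rotate_crank_by(+54°): θ ← 0° +54° = 54°
rotate_crank_by(+76°): θ ← 54° +76° = 130°
rotate_crank_by(-51°): θ ← 130° -51° = 79°
rotate_crank_by(+76°): θ ← 79° +76° = 155°
rotate_crank_by(+40°): θ ← 155° +40° = 195°
crank pin P = (r cos θ, r sin θ) = (-28.011849, -7.505752)
h = r sin θ − e = -7.505752 − 8 = -15.505752
sin φ = h / L = -15.505752 / 260 = -0.05963751
φ = arcsin(-0.05963751) = -3.419006°

-3.4190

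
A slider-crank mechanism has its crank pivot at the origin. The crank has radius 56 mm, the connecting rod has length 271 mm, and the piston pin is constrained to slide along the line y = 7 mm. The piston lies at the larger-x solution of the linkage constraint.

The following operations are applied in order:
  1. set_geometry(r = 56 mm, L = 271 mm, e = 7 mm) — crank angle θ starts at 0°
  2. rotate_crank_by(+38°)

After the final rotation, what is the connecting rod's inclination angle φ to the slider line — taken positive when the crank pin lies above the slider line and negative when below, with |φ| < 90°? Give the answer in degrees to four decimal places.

set_geometry: r = 56 mm, L = 271 mm, e = 7 mm; θ ← 0°
rotate_crank_by(+38°): θ ← 0° +38° = 38°
crank pin P = (r cos θ, r sin θ) = (44.128602, 34.477043)
h = r sin θ − e = 34.477043 − 7 = 27.477043
sin φ = h / L = 27.477043 / 271 = 0.10139130
φ = arcsin(0.10139130) = 5.819293°

5.8193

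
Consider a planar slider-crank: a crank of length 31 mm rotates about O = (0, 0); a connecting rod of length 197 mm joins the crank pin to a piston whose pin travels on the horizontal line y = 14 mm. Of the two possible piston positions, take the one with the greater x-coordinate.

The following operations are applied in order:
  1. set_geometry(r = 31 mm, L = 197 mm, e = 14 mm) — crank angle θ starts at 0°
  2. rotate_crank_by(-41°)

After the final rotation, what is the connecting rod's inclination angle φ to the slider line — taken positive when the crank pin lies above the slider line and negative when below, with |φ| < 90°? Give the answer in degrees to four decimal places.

-10.0381

set_geometry: r = 31 mm, L = 197 mm, e = 14 mm; θ ← 0°
rotate_crank_by(-41°): θ ← 0° -41° = -41°
crank pin P = (r cos θ, r sin θ) = (23.395997, -20.337830)
h = r sin θ − e = -20.337830 − 14 = -34.337830
sin φ = h / L = -34.337830 / 197 = -0.17430371
φ = arcsin(-0.17430371) = -10.038141°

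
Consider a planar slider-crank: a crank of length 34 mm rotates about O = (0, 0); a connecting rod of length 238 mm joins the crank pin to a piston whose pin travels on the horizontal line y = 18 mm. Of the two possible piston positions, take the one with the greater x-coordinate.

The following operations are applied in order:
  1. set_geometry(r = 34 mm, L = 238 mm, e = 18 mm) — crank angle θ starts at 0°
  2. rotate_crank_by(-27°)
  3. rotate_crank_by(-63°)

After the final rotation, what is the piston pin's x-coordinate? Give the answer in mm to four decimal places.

232.2499

set_geometry: r = 34 mm, L = 238 mm, e = 18 mm; θ ← 0°
rotate_crank_by(-27°): θ ← 0° -27° = -27°
rotate_crank_by(-63°): θ ← -27° -63° = -90°
crank pin P = (r cos θ, r sin θ) = (0.000000, -34.000000)
h = r sin θ − e = -34.000000 − 18 = -52.000000
x = r cos θ + √(L² − h²) = 0.000000 + √(56644.0 − 2704.0000) = 0.000000 + 232.249865 = 232.249865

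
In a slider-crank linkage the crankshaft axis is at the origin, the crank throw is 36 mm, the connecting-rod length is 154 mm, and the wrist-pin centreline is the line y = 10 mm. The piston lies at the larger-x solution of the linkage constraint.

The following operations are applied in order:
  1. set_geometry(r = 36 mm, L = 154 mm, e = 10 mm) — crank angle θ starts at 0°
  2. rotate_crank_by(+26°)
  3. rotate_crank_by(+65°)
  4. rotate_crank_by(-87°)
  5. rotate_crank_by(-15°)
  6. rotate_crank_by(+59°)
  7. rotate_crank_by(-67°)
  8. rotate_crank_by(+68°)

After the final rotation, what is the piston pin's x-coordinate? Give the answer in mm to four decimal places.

set_geometry: r = 36 mm, L = 154 mm, e = 10 mm; θ ← 0°
rotate_crank_by(+26°): θ ← 0° +26° = 26°
rotate_crank_by(+65°): θ ← 26° +65° = 91°
rotate_crank_by(-87°): θ ← 91° -87° = 4°
rotate_crank_by(-15°): θ ← 4° -15° = -11°
rotate_crank_by(+59°): θ ← -11° +59° = 48°
rotate_crank_by(-67°): θ ← 48° -67° = -19°
rotate_crank_by(+68°): θ ← -19° +68° = 49°
crank pin P = (r cos θ, r sin θ) = (23.618125, 27.169545)
h = r sin θ − e = 27.169545 − 10 = 17.169545
x = r cos θ + √(L² − h²) = 23.618125 + √(23716.0 − 294.7933) = 23.618125 + 153.039886 = 176.658011

176.6580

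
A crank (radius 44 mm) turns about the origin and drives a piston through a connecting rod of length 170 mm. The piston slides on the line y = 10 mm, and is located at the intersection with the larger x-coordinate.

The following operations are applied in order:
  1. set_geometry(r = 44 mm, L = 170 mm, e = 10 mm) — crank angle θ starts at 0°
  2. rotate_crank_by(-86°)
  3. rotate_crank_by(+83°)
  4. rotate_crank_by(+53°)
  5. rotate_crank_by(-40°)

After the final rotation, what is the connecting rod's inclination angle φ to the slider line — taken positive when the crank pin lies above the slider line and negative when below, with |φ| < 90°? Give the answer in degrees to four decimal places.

set_geometry: r = 44 mm, L = 170 mm, e = 10 mm; θ ← 0°
rotate_crank_by(-86°): θ ← 0° -86° = -86°
rotate_crank_by(+83°): θ ← -86° +83° = -3°
rotate_crank_by(+53°): θ ← -3° +53° = 50°
rotate_crank_by(-40°): θ ← 50° -40° = 10°
crank pin P = (r cos θ, r sin θ) = (43.331541, 7.640520)
h = r sin θ − e = 7.640520 − 10 = -2.359480
sin φ = h / L = -2.359480 / 170 = -0.01387930
φ = arcsin(-0.01387930) = -0.795251°

-0.7953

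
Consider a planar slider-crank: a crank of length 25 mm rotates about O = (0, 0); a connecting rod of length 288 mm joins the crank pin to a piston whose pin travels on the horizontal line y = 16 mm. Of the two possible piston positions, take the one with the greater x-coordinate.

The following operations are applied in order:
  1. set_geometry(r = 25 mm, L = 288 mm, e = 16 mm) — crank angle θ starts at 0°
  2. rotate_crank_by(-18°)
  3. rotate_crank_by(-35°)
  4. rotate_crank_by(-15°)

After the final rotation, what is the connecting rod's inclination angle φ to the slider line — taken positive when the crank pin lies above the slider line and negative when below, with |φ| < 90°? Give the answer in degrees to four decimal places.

-7.8188

set_geometry: r = 25 mm, L = 288 mm, e = 16 mm; θ ← 0°
rotate_crank_by(-18°): θ ← 0° -18° = -18°
rotate_crank_by(-35°): θ ← -18° -35° = -53°
rotate_crank_by(-15°): θ ← -53° -15° = -68°
crank pin P = (r cos θ, r sin θ) = (9.365165, -23.179596)
h = r sin θ − e = -23.179596 − 16 = -39.179596
sin φ = h / L = -39.179596 / 288 = -0.13604027
φ = arcsin(-0.13604027) = -7.818778°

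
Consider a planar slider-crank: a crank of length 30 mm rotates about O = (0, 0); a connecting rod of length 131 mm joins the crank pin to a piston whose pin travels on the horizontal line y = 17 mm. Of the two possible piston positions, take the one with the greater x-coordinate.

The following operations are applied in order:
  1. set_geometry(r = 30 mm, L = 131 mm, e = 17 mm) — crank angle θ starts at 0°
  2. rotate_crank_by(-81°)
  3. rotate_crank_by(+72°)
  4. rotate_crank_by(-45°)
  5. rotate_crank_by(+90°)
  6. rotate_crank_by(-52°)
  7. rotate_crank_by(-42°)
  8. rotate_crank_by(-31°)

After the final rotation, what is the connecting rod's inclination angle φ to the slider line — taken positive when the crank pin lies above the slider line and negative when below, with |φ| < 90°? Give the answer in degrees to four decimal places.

-21.0231

set_geometry: r = 30 mm, L = 131 mm, e = 17 mm; θ ← 0°
rotate_crank_by(-81°): θ ← 0° -81° = -81°
rotate_crank_by(+72°): θ ← -81° +72° = -9°
rotate_crank_by(-45°): θ ← -9° -45° = -54°
rotate_crank_by(+90°): θ ← -54° +90° = 36°
rotate_crank_by(-52°): θ ← 36° -52° = -16°
rotate_crank_by(-42°): θ ← -16° -42° = -58°
rotate_crank_by(-31°): θ ← -58° -31° = -89°
crank pin P = (r cos θ, r sin θ) = (0.523572, -29.995431)
h = r sin θ − e = -29.995431 − 17 = -46.995431
sin φ = h / L = -46.995431 / 131 = -0.35874375
φ = arcsin(-0.35874375) = -21.023065°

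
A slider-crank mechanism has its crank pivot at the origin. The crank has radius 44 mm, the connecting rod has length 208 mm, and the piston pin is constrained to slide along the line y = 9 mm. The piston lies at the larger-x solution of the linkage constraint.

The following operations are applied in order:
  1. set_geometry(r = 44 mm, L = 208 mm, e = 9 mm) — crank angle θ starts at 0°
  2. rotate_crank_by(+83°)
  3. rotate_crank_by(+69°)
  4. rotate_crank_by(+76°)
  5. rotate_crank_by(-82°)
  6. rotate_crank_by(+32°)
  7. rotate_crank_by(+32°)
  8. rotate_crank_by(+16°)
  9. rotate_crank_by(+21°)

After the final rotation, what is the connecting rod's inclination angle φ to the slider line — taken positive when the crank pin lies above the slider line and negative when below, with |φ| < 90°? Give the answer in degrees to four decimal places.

-13.7680

set_geometry: r = 44 mm, L = 208 mm, e = 9 mm; θ ← 0°
rotate_crank_by(+83°): θ ← 0° +83° = 83°
rotate_crank_by(+69°): θ ← 83° +69° = 152°
rotate_crank_by(+76°): θ ← 152° +76° = 228°
rotate_crank_by(-82°): θ ← 228° -82° = 146°
rotate_crank_by(+32°): θ ← 146° +32° = 178°
rotate_crank_by(+32°): θ ← 178° +32° = 210°
rotate_crank_by(+16°): θ ← 210° +16° = 226°
rotate_crank_by(+21°): θ ← 226° +21° = 247°
crank pin P = (r cos θ, r sin θ) = (-17.192170, -40.502214)
h = r sin θ − e = -40.502214 − 9 = -49.502214
sin φ = h / L = -49.502214 / 208 = -0.23799141
φ = arcsin(-0.23799141) = -13.768022°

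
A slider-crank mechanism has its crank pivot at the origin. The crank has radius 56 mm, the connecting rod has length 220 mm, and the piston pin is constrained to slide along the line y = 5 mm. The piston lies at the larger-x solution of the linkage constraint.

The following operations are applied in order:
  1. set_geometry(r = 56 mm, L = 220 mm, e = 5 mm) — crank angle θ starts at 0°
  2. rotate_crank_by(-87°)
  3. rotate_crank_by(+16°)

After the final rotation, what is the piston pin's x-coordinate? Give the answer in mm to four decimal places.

set_geometry: r = 56 mm, L = 220 mm, e = 5 mm; θ ← 0°
rotate_crank_by(-87°): θ ← 0° -87° = -87°
rotate_crank_by(+16°): θ ← -87° +16° = -71°
crank pin P = (r cos θ, r sin θ) = (18.231817, -52.949040)
h = r sin θ − e = -52.949040 − 5 = -57.949040
x = r cos θ + √(L² − h²) = 18.231817 + √(48400.0 − 3358.0913) = 18.231817 + 212.230791 = 230.462608

230.4626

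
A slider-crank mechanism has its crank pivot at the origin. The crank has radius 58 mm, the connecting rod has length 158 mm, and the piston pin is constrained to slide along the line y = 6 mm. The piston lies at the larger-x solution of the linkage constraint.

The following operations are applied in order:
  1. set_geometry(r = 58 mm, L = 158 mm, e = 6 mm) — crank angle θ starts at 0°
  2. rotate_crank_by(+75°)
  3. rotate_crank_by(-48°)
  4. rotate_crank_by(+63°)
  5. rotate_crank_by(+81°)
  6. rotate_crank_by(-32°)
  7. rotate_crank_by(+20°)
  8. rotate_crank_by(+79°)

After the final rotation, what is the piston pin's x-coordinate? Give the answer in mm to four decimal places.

set_geometry: r = 58 mm, L = 158 mm, e = 6 mm; θ ← 0°
rotate_crank_by(+75°): θ ← 0° +75° = 75°
rotate_crank_by(-48°): θ ← 75° -48° = 27°
rotate_crank_by(+63°): θ ← 27° +63° = 90°
rotate_crank_by(+81°): θ ← 90° +81° = 171°
rotate_crank_by(-32°): θ ← 171° -32° = 139°
rotate_crank_by(+20°): θ ← 139° +20° = 159°
rotate_crank_by(+79°): θ ← 159° +79° = 238°
crank pin P = (r cos θ, r sin θ) = (-30.735317, -49.186790)
h = r sin θ − e = -49.186790 − 6 = -55.186790
x = r cos θ + √(L² − h²) = -30.735317 + √(24964.0 − 3045.5817) = -30.735317 + 148.048702 = 117.313385

117.3134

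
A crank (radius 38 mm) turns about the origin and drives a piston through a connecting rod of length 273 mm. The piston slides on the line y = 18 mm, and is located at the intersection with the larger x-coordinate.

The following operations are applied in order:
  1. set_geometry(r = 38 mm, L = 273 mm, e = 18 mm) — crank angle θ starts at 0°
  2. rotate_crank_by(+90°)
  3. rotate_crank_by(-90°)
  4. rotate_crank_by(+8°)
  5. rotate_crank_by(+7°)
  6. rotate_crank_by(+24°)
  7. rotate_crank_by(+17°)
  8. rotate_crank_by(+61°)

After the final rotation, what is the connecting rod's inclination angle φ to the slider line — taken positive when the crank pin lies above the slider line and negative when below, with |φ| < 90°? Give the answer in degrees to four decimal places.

set_geometry: r = 38 mm, L = 273 mm, e = 18 mm; θ ← 0°
rotate_crank_by(+90°): θ ← 0° +90° = 90°
rotate_crank_by(-90°): θ ← 90° -90° = 0°
rotate_crank_by(+8°): θ ← 0° +8° = 8°
rotate_crank_by(+7°): θ ← 8° +7° = 15°
rotate_crank_by(+24°): θ ← 15° +24° = 39°
rotate_crank_by(+17°): θ ← 39° +17° = 56°
rotate_crank_by(+61°): θ ← 56° +61° = 117°
crank pin P = (r cos θ, r sin θ) = (-17.251639, 33.858248)
h = r sin θ − e = 33.858248 − 18 = 15.858248
sin φ = h / L = 15.858248 / 273 = 0.05808882
φ = arcsin(0.05808882) = 3.330119°

3.3301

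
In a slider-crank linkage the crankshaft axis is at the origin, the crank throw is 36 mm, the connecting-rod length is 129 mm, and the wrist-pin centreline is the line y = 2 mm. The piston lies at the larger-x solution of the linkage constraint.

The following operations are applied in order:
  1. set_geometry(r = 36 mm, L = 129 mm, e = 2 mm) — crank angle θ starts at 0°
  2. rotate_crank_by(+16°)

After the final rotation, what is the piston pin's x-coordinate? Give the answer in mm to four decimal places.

set_geometry: r = 36 mm, L = 129 mm, e = 2 mm; θ ← 0°
rotate_crank_by(+16°): θ ← 0° +16° = 16°
crank pin P = (r cos θ, r sin θ) = (34.605421, 9.922945)
h = r sin θ − e = 9.922945 − 2 = 7.922945
x = r cos θ + √(L² − h²) = 34.605421 + √(16641.0 − 62.7731) = 34.605421 + 128.756464 = 163.361885

163.3619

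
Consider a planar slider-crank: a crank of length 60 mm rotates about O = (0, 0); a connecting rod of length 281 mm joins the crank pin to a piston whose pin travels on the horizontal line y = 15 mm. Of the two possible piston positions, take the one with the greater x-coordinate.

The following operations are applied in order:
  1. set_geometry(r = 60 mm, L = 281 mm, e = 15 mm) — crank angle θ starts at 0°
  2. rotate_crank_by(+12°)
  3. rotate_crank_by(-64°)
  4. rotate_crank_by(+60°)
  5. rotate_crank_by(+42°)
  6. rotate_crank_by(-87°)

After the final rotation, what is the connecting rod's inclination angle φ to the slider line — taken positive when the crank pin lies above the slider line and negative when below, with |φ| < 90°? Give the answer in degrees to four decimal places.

-10.4794

set_geometry: r = 60 mm, L = 281 mm, e = 15 mm; θ ← 0°
rotate_crank_by(+12°): θ ← 0° +12° = 12°
rotate_crank_by(-64°): θ ← 12° -64° = -52°
rotate_crank_by(+60°): θ ← -52° +60° = 8°
rotate_crank_by(+42°): θ ← 8° +42° = 50°
rotate_crank_by(-87°): θ ← 50° -87° = -37°
crank pin P = (r cos θ, r sin θ) = (47.918131, -36.108901)
h = r sin θ − e = -36.108901 − 15 = -51.108901
sin φ = h / L = -51.108901 / 281 = -0.18188221
φ = arcsin(-0.18188221) = -10.479413°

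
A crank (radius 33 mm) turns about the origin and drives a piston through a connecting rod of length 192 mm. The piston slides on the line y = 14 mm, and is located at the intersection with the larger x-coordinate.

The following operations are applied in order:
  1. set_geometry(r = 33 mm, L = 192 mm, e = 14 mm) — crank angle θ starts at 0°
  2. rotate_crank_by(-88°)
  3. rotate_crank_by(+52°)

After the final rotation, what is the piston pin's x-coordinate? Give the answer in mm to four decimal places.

set_geometry: r = 33 mm, L = 192 mm, e = 14 mm; θ ← 0°
rotate_crank_by(-88°): θ ← 0° -88° = -88°
rotate_crank_by(+52°): θ ← -88° +52° = -36°
crank pin P = (r cos θ, r sin θ) = (26.697561, -19.396913)
h = r sin θ − e = -19.396913 − 14 = -33.396913
x = r cos θ + √(L² − h²) = 26.697561 + √(36864.0 − 1115.3538) = 26.697561 + 189.073124 = 215.770685

215.7707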